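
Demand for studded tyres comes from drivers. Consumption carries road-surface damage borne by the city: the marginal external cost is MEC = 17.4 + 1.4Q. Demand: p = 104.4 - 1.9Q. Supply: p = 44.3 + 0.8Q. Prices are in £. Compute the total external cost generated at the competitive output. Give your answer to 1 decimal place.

Market equilibrium (private): 44.3 + 0.8Q = 104.4 - 1.9Q → Q_m = 22.2593.
Total external cost = ∫₀^{Q_m} (17.4 + 1.4Q) dQ = 17.4×22.2593 + ½×1.4×22.2593² = 734.1453.

£734.1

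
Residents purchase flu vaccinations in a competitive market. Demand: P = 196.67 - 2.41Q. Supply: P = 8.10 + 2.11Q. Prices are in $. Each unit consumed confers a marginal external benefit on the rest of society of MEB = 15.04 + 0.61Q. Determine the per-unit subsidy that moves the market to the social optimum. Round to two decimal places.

Social marginal benefit = demand + MEB = 211.71 - 1.80Q.
Set SMB = MC: 211.71 - 1.80Q = 8.10 + 2.11Q → Q* = 52.0742.
The Pigouvian subsidy equals MEB at Q*: 15.04 + 0.61×52.0742 = 46.8053.

subsidy = $46.81 per unit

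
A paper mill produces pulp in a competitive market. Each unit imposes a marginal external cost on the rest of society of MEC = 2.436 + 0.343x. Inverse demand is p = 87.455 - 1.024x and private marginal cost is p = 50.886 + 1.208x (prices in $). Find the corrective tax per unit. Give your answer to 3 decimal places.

Social marginal cost = private MC + MEC = 53.322 + 1.551x.
Set SMC = demand: 53.322 + 1.551x = 87.455 - 1.024x → x* = 13.2555.
The Pigouvian tax equals MEC at x*: 2.436 + 0.343×13.2555 = 6.9826.

tax = $6.983 per unit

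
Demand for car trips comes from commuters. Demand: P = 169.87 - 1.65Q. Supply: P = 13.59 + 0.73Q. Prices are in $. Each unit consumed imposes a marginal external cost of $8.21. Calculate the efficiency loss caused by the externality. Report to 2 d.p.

Market equilibrium (private): 13.59 + 0.73Q = 169.87 - 1.65Q → Q_m = 65.6639.
Social marginal benefit = demand − MEC = 161.66 - 1.65Q.
Set SMB = MC: 161.66 - 1.65Q = 13.59 + 0.73Q → Q* = 62.2143.
Height of the DWL triangle at Q_m is MC(Q_m) − SMB(Q_m) = MEC(Q_m) = 8.2100.
DWL = ½ × 3.4496 × 8.2100 = 14.1606.

DWL = $14.16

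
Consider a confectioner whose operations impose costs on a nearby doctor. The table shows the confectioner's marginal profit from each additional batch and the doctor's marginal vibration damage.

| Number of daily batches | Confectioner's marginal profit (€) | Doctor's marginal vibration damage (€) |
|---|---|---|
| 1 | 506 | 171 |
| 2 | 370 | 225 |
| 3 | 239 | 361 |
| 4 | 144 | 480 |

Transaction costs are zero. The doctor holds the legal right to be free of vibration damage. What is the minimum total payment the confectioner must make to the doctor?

€396

Efficient level: marginal profit ≥ marginal vibration damage through level 2, so k* = 2.
With the doctor holding the right, the confectioner must at least compensate total damage at k*: 171 + 225 = 396.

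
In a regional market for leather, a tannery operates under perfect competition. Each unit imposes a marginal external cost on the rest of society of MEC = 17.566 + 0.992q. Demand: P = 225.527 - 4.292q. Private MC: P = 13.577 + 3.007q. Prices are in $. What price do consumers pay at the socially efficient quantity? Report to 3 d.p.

Social marginal cost = private MC + MEC = 31.143 + 3.999q.
Set SMC = demand: 31.143 + 3.999q = 225.527 - 4.292q → q* = 23.4452.
Consumer price on the demand curve at q*: 225.527 − 4.292×23.4452 = 124.9002.

P = $124.900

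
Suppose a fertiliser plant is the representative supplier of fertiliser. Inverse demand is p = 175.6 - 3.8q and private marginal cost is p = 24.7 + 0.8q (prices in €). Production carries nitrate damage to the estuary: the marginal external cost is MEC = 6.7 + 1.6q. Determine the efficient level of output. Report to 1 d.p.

Social marginal cost = private MC + MEC = 31.4 + 2.4q.
Set SMC = demand: 31.4 + 2.4q = 175.6 - 3.8q → q* = 23.2581.

q* = 23.3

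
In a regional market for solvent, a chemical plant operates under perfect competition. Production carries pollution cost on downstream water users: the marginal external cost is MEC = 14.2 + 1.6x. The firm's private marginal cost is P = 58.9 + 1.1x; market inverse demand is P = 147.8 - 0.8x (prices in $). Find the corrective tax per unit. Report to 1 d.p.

Social marginal cost = private MC + MEC = 73.1 + 2.7x.
Set SMC = demand: 73.1 + 2.7x = 147.8 - 0.8x → x* = 21.3429.
The Pigouvian tax equals MEC at x*: 14.2 + 1.6×21.3429 = 48.3486.

tax = $48.3 per unit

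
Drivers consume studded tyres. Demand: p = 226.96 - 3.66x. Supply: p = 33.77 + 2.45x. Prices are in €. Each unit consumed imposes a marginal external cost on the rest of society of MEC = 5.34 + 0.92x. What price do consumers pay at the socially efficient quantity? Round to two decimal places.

P = €129.16

Social marginal benefit = demand − MEC = 221.62 - 4.58x.
Set SMB = MC: 221.62 - 4.58x = 33.77 + 2.45x → x* = 26.7212.
Consumer price on the demand curve at x*: 226.96 − 3.66×26.7212 = 129.1604.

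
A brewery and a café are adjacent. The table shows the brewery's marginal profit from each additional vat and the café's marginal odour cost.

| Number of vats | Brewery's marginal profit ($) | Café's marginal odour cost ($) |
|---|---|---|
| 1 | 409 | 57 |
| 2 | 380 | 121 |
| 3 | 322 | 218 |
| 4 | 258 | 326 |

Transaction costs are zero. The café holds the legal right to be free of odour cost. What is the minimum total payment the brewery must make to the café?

$396

Efficient level: marginal profit ≥ marginal odour cost through level 3, so k* = 3.
With the café holding the right, the brewery must at least compensate total damage at k*: 57 + 121 + 218 = 396.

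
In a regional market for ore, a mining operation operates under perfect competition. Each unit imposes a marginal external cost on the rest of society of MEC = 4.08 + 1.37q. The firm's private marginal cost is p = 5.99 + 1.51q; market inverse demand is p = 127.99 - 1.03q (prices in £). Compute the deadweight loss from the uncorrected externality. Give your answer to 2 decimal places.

DWL = £624.51

Market equilibrium (private): 5.99 + 1.51q = 127.99 - 1.03q → q_m = 48.0315.
Social marginal cost = private MC + MEC = 10.07 + 2.88q.
Set SMC = demand: 10.07 + 2.88q = 127.99 - 1.03q → q* = 30.1586.
Height of the DWL triangle at q_m is SMC(q_m) − demand(q_m) = MEC(q_m) = 69.8831.
DWL = ½ × 17.8729 × 69.8831 = 624.5068.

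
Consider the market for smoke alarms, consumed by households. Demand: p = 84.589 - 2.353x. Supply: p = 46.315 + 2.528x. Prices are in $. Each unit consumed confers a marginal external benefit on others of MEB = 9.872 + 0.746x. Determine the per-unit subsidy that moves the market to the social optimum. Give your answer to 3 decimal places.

subsidy = $18.558 per unit

Social marginal benefit = demand + MEB = 94.461 - 1.607x.
Set SMB = MC: 94.461 - 1.607x = 46.315 + 2.528x → x* = 11.6435.
The Pigouvian subsidy equals MEB at x*: 9.872 + 0.746×11.6435 = 18.5581.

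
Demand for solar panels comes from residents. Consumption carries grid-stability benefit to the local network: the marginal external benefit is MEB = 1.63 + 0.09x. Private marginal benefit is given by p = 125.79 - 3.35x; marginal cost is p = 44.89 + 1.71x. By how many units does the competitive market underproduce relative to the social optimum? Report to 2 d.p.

0.62 units

Market equilibrium (private): 44.89 + 1.71x = 125.79 - 3.35x → x_m = 15.9881.
Social marginal benefit = demand + MEB = 127.42 - 3.26x.
Set SMB = MC: 127.42 - 3.26x = 44.89 + 1.71x → x* = 16.6056.
Gap = |15.9881 − 16.6056| = 0.6175.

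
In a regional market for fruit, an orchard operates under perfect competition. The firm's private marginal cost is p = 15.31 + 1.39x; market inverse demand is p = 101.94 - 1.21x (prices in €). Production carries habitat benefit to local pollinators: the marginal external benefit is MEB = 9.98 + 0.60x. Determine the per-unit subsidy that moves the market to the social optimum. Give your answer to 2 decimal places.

subsidy = €38.96 per unit

Social marginal cost = private MC − MEB = 5.33 + 0.79x.
Set SMC = demand: 5.33 + 0.79x = 101.94 - 1.21x → x* = 48.3050.
The Pigouvian subsidy equals MEB at x*: 9.98 + 0.60×48.3050 = 38.9630.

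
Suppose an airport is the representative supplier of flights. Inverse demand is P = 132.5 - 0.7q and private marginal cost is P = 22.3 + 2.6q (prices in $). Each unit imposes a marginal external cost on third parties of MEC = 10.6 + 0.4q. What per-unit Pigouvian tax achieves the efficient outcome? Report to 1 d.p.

tax = $21.4 per unit

Social marginal cost = private MC + MEC = 32.9 + 3.0q.
Set SMC = demand: 32.9 + 3.0q = 132.5 - 0.7q → q* = 26.9189.
The Pigouvian tax equals MEC at q*: 10.6 + 0.4×26.9189 = 21.3676.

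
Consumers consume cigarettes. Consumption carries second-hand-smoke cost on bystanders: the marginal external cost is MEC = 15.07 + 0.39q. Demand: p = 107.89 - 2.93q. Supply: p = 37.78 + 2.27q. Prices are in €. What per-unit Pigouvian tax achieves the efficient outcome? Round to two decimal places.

tax = €18.91 per unit

Social marginal benefit = demand − MEC = 92.82 - 3.32q.
Set SMB = MC: 92.82 - 3.32q = 37.78 + 2.27q → q* = 9.8462.
The Pigouvian tax equals MEC at q*: 15.07 + 0.39×9.8462 = 18.9100.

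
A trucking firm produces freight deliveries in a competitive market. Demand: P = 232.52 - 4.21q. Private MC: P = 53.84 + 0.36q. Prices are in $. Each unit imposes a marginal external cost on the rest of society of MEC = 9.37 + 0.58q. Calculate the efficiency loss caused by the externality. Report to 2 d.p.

Market equilibrium (private): 53.84 + 0.36q = 232.52 - 4.21q → q_m = 39.0985.
Social marginal cost = private MC + MEC = 63.21 + 0.94q.
Set SMC = demand: 63.21 + 0.94q = 232.52 - 4.21q → q* = 32.8757.
Between q* and q_m the wedge SMC − demand runs linearly from 0 to MEC(q_m), so the loss is a triangle.
DWL = ½ × 6.2228 × 32.0471 = 99.7113.

DWL = $99.71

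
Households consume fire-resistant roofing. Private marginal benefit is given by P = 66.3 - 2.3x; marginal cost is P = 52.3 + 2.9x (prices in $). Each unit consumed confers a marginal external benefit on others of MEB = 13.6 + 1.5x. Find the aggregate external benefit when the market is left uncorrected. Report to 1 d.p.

Market equilibrium (private): 52.3 + 2.9x = 66.3 - 2.3x → x_m = 2.6923.
Total external benefit = ∫₀^{x_m} (13.6 + 1.5x) dx = 13.6×2.6923 + ½×1.5×2.6923² = 42.0516.

$42.1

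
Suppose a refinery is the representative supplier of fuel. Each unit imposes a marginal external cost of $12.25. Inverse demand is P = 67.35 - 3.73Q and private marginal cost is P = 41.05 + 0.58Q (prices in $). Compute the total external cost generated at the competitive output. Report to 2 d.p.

Market equilibrium (private): 41.05 + 0.58Q = 67.35 - 3.73Q → Q_m = 6.1021.
Total external cost = MEC × Q_m = 12.25 × 6.1021 = 74.7507.

$74.75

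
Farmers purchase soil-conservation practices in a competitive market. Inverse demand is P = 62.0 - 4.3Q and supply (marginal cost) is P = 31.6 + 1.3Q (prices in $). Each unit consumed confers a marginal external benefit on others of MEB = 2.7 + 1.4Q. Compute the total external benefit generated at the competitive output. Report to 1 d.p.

Market equilibrium (private): 31.6 + 1.3Q = 62.0 - 4.3Q → Q_m = 5.4286.
Total external benefit = ∫₀^{Q_m} (2.7 + 1.4Q) dQ = 2.7×5.4286 + ½×1.4×5.4286² = 35.2860.

$35.3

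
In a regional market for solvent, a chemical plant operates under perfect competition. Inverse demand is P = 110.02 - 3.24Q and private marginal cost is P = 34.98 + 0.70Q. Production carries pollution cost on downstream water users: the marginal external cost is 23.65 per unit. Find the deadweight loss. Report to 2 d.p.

DWL = 70.98

Market equilibrium (private): 34.98 + 0.70Q = 110.02 - 3.24Q → Q_m = 19.0457.
Social marginal cost = private MC + MEC = 58.63 + 0.70Q.
Set SMC = demand: 58.63 + 0.70Q = 110.02 - 3.24Q → Q* = 13.0431.
The loss is the area between SMC and demand from Q* to Q_m; with linear curves that's a triangle of height MEC(Q_m).
DWL = ½ × 6.0026 × 23.6500 = 70.9807.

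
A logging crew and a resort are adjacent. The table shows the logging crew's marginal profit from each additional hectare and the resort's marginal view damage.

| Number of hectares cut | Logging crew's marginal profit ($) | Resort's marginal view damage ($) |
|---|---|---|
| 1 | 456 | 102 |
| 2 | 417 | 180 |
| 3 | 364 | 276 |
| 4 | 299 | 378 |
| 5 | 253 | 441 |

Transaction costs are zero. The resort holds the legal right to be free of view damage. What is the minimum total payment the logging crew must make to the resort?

Efficient level: marginal profit ≥ marginal view damage through level 3, so k* = 3.
With the resort holding the right, the logging crew must at least compensate total damage at k*: 102 + 180 + 276 = 558.

$558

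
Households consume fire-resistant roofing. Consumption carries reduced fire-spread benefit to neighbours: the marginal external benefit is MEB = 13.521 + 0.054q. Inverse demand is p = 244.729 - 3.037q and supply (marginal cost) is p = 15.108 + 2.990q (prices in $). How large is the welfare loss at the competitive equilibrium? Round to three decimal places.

DWL = $20.315

Market equilibrium (private): 15.108 + 2.990q = 244.729 - 3.037q → q_m = 38.0987.
Social marginal benefit = demand + MEB = 258.250 - 2.983q.
Set SMB = MC: 258.250 - 2.983q = 15.108 + 2.990q → q* = 40.7068.
Between q* and q_m the wedge SMB − MC runs linearly from 0 to MEB(q_m), so the loss is a triangle.
DWL = ½ × 2.6081 × 15.5783 = 20.3149.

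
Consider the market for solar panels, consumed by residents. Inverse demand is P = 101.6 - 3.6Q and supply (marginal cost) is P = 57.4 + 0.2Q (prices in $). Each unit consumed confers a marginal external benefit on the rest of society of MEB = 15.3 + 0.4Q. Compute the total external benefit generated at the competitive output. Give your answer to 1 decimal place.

$205.0

Market equilibrium (private): 57.4 + 0.2Q = 101.6 - 3.6Q → Q_m = 11.6316.
Total external benefit = ∫₀^{Q_m} (15.3 + 0.4Q) dQ = 15.3×11.6316 + ½×0.4×11.6316² = 205.0223.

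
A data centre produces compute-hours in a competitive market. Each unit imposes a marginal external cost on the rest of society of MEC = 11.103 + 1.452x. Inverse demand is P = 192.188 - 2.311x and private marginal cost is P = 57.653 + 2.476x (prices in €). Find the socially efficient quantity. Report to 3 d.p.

x* = 19.784

Social marginal cost = private MC + MEC = 68.756 + 3.928x.
Set SMC = demand: 68.756 + 3.928x = 192.188 - 2.311x → x* = 19.7839.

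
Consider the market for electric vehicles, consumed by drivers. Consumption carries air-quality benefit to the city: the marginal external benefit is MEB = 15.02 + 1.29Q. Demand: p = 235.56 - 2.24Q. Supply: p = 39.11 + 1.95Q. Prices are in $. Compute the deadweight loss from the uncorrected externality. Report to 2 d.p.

DWL = $982.86

Market equilibrium (private): 39.11 + 1.95Q = 235.56 - 2.24Q → Q_m = 46.8854.
Social marginal benefit = demand + MEB = 250.58 - 0.95Q.
Set SMB = MC: 250.58 - 0.95Q = 39.11 + 1.95Q → Q* = 72.9207.
Between Q* and Q_m the wedge SMB − MC runs linearly from 0 to MEB(Q_m), so the loss is a triangle.
DWL = ½ × 26.0353 × 75.5022 = 982.8612.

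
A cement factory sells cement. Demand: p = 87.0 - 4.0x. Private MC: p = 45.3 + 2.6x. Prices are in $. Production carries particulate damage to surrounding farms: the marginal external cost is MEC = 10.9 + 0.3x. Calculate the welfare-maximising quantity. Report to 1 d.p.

x* = 4.5

Social marginal cost = private MC + MEC = 56.2 + 2.9x.
Set SMC = demand: 56.2 + 2.9x = 87.0 - 4.0x → x* = 4.4638.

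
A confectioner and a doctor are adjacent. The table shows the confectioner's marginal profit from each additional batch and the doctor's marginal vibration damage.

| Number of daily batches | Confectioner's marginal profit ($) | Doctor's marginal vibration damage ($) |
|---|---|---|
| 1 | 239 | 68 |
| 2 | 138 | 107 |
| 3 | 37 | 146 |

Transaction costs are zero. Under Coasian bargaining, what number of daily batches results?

2

Bargaining reaches the level where marginal profit last exceeds marginal vibration damage.
That holds through level 2 (138 ≥ 107) but not at 3 (37 < 146).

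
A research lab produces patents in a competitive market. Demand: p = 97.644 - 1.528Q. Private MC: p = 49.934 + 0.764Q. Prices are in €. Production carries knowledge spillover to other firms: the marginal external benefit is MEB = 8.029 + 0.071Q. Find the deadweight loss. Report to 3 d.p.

DWL = €20.347

Market equilibrium (private): 49.934 + 0.764Q = 97.644 - 1.528Q → Q_m = 20.8159.
Social marginal cost = private MC − MEB = 41.905 + 0.693Q.
Set SMC = demand: 41.905 + 0.693Q = 97.644 - 1.528Q → Q* = 25.0964.
Height of the DWL triangle at Q_m is demand(Q_m) − SMC(Q_m) = MEB(Q_m) = 9.5069.
DWL = ½ × 4.2805 × 9.5069 = 20.3471.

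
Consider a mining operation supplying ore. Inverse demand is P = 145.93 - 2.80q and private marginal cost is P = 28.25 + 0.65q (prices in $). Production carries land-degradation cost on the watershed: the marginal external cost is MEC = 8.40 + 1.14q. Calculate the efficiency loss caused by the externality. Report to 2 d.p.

Market equilibrium (private): 28.25 + 0.65q = 145.93 - 2.80q → q_m = 34.1101.
Social marginal cost = private MC + MEC = 36.65 + 1.79q.
Set SMC = demand: 36.65 + 1.79q = 145.93 - 2.80q → q* = 23.8083.
Height of the DWL triangle at q_m is SMC(q_m) − demand(q_m) = MEC(q_m) = 47.2856.
DWL = ½ × 10.3018 × 47.2856 = 243.5634.

DWL = $243.56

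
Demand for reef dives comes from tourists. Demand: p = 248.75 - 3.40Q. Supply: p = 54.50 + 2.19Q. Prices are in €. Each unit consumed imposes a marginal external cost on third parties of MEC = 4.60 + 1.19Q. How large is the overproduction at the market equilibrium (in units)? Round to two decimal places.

6.78 units

Market equilibrium (private): 54.50 + 2.19Q = 248.75 - 3.40Q → Q_m = 34.7496.
Social marginal benefit = demand − MEC = 244.15 - 4.59Q.
Set SMB = MC: 244.15 - 4.59Q = 54.50 + 2.19Q → Q* = 27.9720.
Gap = |34.7496 − 27.9720| = 6.7776.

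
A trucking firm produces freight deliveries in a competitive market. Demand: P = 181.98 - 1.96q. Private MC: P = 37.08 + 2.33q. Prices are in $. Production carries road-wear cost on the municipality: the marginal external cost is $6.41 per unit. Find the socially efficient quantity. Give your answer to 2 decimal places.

q* = 32.28

Social marginal cost = private MC + MEC = 43.49 + 2.33q.
Set SMC = demand: 43.49 + 2.33q = 181.98 - 1.96q → q* = 32.2821.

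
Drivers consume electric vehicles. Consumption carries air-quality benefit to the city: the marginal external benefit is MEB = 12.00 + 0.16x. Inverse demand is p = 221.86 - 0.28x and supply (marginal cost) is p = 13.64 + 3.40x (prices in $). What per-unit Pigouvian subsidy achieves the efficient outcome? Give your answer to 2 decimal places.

Social marginal benefit = demand + MEB = 233.86 - 0.12x.
Set SMB = MC: 233.86 - 0.12x = 13.64 + 3.40x → x* = 62.5625.
The Pigouvian subsidy equals MEB at x*: 12.00 + 0.16×62.5625 = 22.0100.

subsidy = $22.01 per unit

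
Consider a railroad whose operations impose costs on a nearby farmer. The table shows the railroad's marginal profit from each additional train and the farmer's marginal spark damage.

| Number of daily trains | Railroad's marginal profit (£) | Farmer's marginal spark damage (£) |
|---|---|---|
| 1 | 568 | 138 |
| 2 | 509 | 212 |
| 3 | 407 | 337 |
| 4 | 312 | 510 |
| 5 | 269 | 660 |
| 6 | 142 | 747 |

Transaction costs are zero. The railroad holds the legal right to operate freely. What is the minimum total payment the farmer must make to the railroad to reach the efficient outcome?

£723

Left alone the railroad would choose level 6 (marginal profit stays positive).
Efficient level: k* = 3 (marginal profit ≥ marginal spark damage through 3).
The farmer must at least cover the railroad's forgone profit from cutting 6→3: 312 + 269 + 142 = 723.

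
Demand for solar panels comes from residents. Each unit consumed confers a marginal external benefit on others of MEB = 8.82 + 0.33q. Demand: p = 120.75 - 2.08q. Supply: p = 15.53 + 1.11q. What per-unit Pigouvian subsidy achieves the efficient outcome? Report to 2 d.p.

subsidy = 21.98 per unit

Social marginal benefit = demand + MEB = 129.57 - 1.75q.
Set SMB = MC: 129.57 - 1.75q = 15.53 + 1.11q → q* = 39.8741.
The Pigouvian subsidy equals MEB at q*: 8.82 + 0.33×39.8741 = 21.9785.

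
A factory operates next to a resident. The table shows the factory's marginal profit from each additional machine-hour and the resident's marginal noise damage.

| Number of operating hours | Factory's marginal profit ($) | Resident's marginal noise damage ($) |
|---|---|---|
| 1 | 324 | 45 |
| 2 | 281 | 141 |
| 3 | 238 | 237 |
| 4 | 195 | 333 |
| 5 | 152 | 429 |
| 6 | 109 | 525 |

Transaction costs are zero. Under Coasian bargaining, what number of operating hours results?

Bargaining reaches the level where marginal profit last exceeds marginal noise damage.
That holds through level 3 (238 ≥ 237) but not at 4 (195 < 333).

3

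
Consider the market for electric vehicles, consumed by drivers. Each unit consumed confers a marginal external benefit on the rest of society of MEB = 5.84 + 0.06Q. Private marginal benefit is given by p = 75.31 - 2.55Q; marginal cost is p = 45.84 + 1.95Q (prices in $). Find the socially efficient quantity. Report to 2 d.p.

Social marginal benefit = demand + MEB = 81.15 - 2.49Q.
Set SMB = MC: 81.15 - 2.49Q = 45.84 + 1.95Q → Q* = 7.9527.

Q* = 7.95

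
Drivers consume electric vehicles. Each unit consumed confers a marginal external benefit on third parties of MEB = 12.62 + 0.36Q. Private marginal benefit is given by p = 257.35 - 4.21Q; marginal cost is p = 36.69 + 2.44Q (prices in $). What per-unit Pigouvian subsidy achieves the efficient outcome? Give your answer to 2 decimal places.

Social marginal benefit = demand + MEB = 269.97 - 3.85Q.
Set SMB = MC: 269.97 - 3.85Q = 36.69 + 2.44Q → Q* = 37.0874.
The Pigouvian subsidy equals MEB at Q*: 12.62 + 0.36×37.0874 = 25.9715.

subsidy = $25.97 per unit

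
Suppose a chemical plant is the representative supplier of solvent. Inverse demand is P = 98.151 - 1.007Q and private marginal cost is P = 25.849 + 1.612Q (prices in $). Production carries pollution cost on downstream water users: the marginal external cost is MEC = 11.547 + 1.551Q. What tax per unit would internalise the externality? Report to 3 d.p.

tax = $34.144 per unit

Social marginal cost = private MC + MEC = 37.396 + 3.163Q.
Set SMC = demand: 37.396 + 3.163Q = 98.151 - 1.007Q → Q* = 14.5695.
The Pigouvian tax equals MEC at Q*: 11.547 + 1.551×14.5695 = 34.1443.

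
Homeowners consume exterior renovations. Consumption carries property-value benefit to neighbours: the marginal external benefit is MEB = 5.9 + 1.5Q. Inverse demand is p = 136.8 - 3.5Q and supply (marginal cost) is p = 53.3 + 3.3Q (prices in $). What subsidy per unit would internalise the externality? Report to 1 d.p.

subsidy = $31.2 per unit

Social marginal benefit = demand + MEB = 142.7 - 2.0Q.
Set SMB = MC: 142.7 - 2.0Q = 53.3 + 3.3Q → Q* = 16.8679.
The Pigouvian subsidy equals MEB at Q*: 5.9 + 1.5×16.8679 = 31.2019.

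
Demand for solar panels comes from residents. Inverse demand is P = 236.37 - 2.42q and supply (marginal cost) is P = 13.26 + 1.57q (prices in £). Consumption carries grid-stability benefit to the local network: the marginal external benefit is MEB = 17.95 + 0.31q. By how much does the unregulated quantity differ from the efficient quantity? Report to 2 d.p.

Market equilibrium (private): 13.26 + 1.57q = 236.37 - 2.42q → q_m = 55.9173.
Social marginal benefit = demand + MEB = 254.32 - 2.11q.
Set SMB = MC: 254.32 - 2.11q = 13.26 + 1.57q → q* = 65.5054.
Gap = |55.9173 − 65.5054| = 9.5881.

9.59 units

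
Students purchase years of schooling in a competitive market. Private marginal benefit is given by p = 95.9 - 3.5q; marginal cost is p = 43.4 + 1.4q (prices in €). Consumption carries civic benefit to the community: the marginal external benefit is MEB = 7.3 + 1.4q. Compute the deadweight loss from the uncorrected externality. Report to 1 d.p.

DWL = €71.0

Market equilibrium (private): 43.4 + 1.4q = 95.9 - 3.5q → q_m = 10.7143.
Social marginal benefit = demand + MEB = 103.2 - 2.1q.
Set SMB = MC: 103.2 - 2.1q = 43.4 + 1.4q → q* = 17.0857.
Height of the DWL triangle at q_m is SMB(q_m) − MC(q_m) = MEB(q_m) = 22.3000.
DWL = ½ × 6.3714 × 22.3000 = 71.0411.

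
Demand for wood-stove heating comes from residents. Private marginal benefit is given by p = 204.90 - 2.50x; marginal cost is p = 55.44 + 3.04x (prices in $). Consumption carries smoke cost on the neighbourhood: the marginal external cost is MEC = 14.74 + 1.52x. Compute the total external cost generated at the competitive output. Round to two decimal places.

Market equilibrium (private): 55.44 + 3.04x = 204.90 - 2.50x → x_m = 26.9783.
Total external cost = ∫₀^{x_m} (14.74 + 1.52x) dx = 14.74×26.9783 + ½×1.52×26.9783² = 950.8099.

$950.81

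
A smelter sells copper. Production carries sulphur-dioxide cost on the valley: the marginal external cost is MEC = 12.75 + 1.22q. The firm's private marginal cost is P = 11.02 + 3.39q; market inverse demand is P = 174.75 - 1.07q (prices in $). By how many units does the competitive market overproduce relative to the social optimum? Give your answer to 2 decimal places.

10.13 units

Market equilibrium (private): 11.02 + 3.39q = 174.75 - 1.07q → q_m = 36.7108.
Social marginal cost = private MC + MEC = 23.77 + 4.61q.
Set SMC = demand: 23.77 + 4.61q = 174.75 - 1.07q → q* = 26.5810.
Gap = |36.7108 − 26.5810| = 10.1298.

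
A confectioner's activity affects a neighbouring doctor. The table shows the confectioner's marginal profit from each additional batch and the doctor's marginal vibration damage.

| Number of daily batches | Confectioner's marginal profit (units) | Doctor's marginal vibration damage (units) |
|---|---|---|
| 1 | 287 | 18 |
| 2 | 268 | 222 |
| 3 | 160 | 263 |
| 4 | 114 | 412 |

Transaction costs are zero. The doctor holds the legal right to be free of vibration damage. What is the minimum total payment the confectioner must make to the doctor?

240

Efficient level: marginal profit ≥ marginal vibration damage through level 2, so k* = 2.
With the doctor holding the right, the confectioner must at least compensate total damage at k*: 18 + 222 = 240.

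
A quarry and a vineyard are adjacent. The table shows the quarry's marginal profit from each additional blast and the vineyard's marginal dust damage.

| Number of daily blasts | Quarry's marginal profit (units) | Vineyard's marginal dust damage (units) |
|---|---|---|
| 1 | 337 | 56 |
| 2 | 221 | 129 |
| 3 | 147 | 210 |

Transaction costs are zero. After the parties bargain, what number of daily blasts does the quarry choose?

Bargaining reaches the level where marginal profit last exceeds marginal dust damage.
That holds through level 2 (221 ≥ 129) but not at 3 (147 < 210).

2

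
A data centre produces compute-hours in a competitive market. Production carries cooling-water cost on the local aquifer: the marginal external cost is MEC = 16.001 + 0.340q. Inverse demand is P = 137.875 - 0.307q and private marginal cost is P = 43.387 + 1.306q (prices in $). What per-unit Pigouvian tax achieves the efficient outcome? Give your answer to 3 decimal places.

tax = $29.665 per unit

Social marginal cost = private MC + MEC = 59.388 + 1.646q.
Set SMC = demand: 59.388 + 1.646q = 137.875 - 0.307q → q* = 40.1879.
The Pigouvian tax equals MEC at q*: 16.001 + 0.340×40.1879 = 29.6649.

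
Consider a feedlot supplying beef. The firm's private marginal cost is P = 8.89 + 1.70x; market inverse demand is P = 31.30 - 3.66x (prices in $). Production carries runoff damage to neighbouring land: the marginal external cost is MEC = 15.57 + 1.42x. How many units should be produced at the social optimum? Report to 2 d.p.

x* = 1.01

Social marginal cost = private MC + MEC = 24.46 + 3.12x.
Set SMC = demand: 24.46 + 3.12x = 31.30 - 3.66x → x* = 1.0088.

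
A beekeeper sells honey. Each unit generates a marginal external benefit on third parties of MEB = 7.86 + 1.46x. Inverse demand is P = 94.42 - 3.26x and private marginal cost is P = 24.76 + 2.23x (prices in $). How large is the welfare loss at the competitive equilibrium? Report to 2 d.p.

Market equilibrium (private): 24.76 + 2.23x = 94.42 - 3.26x → x_m = 12.6885.
Social marginal cost = private MC − MEB = 16.90 + 0.77x.
Set SMC = demand: 16.90 + 0.77x = 94.42 - 3.26x → x* = 19.2357.
The loss is the area between SMC and demand from x* to x_m; with linear curves that's a triangle of height MEB(x_m).
DWL = ½ × 6.5472 × 26.3852 = 86.3746.

DWL = $86.37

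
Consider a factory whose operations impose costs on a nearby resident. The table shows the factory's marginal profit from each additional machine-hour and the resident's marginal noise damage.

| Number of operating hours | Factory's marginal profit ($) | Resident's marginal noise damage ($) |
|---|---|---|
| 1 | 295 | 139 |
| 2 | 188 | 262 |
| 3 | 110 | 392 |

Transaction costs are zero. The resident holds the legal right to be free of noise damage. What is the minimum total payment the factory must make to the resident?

Efficient level: marginal profit ≥ marginal noise damage through level 1, so k* = 1.
With the resident holding the right, the factory must at least compensate total damage at k*: 139 = 139.

$139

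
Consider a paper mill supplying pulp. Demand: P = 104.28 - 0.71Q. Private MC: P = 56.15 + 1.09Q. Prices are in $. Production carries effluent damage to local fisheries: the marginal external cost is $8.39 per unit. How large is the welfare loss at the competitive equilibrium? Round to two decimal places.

DWL = $19.55

Market equilibrium (private): 56.15 + 1.09Q = 104.28 - 0.71Q → Q_m = 26.7389.
Social marginal cost = private MC + MEC = 64.54 + 1.09Q.
Set SMC = demand: 64.54 + 1.09Q = 104.28 - 0.71Q → Q* = 22.0778.
Height of the DWL triangle at Q_m is SMC(Q_m) − demand(Q_m) = MEC(Q_m) = 8.3900.
DWL = ½ × 4.6611 × 8.3900 = 19.5533.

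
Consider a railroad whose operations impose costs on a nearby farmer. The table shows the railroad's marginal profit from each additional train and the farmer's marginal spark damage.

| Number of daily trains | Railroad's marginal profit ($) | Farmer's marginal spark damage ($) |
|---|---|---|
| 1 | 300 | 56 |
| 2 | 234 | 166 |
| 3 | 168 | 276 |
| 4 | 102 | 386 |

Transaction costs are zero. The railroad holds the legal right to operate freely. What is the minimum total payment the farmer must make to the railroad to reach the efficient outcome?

Left alone the railroad would choose level 4 (marginal profit stays positive).
Efficient level: k* = 2 (marginal profit ≥ marginal spark damage through 2).
The farmer must at least cover the railroad's forgone profit from cutting 4→2: 168 + 102 = 270.

$270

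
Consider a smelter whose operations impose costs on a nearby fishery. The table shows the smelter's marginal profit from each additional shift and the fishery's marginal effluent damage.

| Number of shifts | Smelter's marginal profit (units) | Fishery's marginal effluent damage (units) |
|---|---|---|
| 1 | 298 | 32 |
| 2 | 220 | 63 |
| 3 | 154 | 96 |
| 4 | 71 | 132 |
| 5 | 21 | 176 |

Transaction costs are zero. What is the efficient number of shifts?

3

Bargaining reaches the level where marginal profit last exceeds marginal effluent damage.
That holds through level 3 (154 ≥ 96) but not at 4 (71 < 132).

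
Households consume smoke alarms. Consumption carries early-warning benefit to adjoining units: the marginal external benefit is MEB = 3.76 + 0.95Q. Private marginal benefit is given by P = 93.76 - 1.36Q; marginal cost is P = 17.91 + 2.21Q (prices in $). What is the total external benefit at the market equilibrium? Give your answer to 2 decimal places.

Market equilibrium (private): 17.91 + 2.21Q = 93.76 - 1.36Q → Q_m = 21.2465.
Total external benefit = ∫₀^{Q_m} (3.76 + 0.95Q) dQ = 3.76×21.2465 + ½×0.95×21.2465² = 294.3084.

$294.31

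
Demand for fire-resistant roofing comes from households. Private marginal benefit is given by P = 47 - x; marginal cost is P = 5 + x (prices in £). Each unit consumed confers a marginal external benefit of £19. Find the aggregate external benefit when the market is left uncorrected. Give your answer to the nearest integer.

£399

Market equilibrium (private): 5 + x = 47 - x → x_m = 21.0000.
Total external benefit = MEB × x_m = 19 × 21.0000 = 399.0000.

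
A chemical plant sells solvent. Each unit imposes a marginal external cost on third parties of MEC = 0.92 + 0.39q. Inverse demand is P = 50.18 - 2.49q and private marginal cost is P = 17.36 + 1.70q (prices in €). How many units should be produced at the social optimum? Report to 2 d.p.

q* = 6.97

Social marginal cost = private MC + MEC = 18.28 + 2.09q.
Set SMC = demand: 18.28 + 2.09q = 50.18 - 2.49q → q* = 6.9651.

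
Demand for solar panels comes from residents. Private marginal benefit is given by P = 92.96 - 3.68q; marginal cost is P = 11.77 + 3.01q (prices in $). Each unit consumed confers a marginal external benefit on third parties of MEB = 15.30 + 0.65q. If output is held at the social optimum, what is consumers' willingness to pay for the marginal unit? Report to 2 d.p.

Social marginal benefit = demand + MEB = 108.26 - 3.03q.
Set SMB = MC: 108.26 - 3.03q = 11.77 + 3.01q → q* = 15.9752.
Consumer price on the demand curve at q*: 92.96 − 3.68×15.9752 = 34.1713.

P = $34.17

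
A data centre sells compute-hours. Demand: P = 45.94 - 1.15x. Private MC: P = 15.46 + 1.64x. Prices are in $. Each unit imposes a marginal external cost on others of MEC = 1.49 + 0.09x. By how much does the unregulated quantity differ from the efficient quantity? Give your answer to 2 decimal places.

0.86 units

Market equilibrium (private): 15.46 + 1.64x = 45.94 - 1.15x → x_m = 10.9247.
Social marginal cost = private MC + MEC = 16.95 + 1.73x.
Set SMC = demand: 16.95 + 1.73x = 45.94 - 1.15x → x* = 10.0660.
Gap = |10.9247 − 10.0660| = 0.8587.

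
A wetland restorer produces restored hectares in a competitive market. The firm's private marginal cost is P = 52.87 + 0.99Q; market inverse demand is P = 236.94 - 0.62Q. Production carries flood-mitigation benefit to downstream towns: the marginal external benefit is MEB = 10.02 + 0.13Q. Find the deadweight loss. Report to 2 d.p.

Market equilibrium (private): 52.87 + 0.99Q = 236.94 - 0.62Q → Q_m = 114.3292.
Social marginal cost = private MC − MEB = 42.85 + 0.86Q.
Set SMC = demand: 42.85 + 0.86Q = 236.94 - 0.62Q → Q* = 131.1419.
The loss is the area between SMC and demand from Q* to Q_m; with linear curves that's a triangle of height MEB(Q_m).
DWL = ½ × 16.8127 × 24.8828 = 209.1735.

DWL = 209.17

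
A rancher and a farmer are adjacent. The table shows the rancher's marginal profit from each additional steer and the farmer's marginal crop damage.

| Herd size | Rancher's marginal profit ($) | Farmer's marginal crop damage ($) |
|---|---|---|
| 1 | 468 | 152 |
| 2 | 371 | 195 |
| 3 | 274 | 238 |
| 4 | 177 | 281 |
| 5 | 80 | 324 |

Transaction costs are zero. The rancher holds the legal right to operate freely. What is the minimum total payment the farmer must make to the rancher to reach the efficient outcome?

Left alone the rancher would choose level 5 (marginal profit stays positive).
Efficient level: k* = 3 (marginal profit ≥ marginal crop damage through 3).
The farmer must at least cover the rancher's forgone profit from cutting 5→3: 177 + 80 = 257.

$257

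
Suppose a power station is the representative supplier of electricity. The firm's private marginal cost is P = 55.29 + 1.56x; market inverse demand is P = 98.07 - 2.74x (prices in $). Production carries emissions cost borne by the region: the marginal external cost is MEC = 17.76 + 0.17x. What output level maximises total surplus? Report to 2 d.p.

Social marginal cost = private MC + MEC = 73.05 + 1.73x.
Set SMC = demand: 73.05 + 1.73x = 98.07 - 2.74x → x* = 5.5973.

x* = 5.60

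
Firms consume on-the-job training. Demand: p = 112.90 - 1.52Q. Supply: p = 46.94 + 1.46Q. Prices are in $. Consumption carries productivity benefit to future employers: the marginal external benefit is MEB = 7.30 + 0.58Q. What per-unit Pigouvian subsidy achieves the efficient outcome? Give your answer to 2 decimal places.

Social marginal benefit = demand + MEB = 120.20 - 0.94Q.
Set SMB = MC: 120.20 - 0.94Q = 46.94 + 1.46Q → Q* = 30.5250.
The Pigouvian subsidy equals MEB at Q*: 7.30 + 0.58×30.5250 = 25.0045.

subsidy = $25.00 per unit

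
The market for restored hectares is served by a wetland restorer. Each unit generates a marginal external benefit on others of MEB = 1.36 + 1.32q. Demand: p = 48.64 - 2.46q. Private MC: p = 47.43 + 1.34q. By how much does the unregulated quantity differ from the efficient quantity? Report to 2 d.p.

0.72 units

Market equilibrium (private): 47.43 + 1.34q = 48.64 - 2.46q → q_m = 0.3184.
Social marginal cost = private MC − MEB = 46.07 + 0.02q.
Set SMC = demand: 46.07 + 0.02q = 48.64 - 2.46q → q* = 1.0363.
Gap = |0.3184 − 1.0363| = 0.7179.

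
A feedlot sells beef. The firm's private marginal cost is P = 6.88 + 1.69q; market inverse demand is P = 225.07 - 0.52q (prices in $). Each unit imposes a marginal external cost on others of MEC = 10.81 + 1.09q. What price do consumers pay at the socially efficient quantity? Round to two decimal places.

Social marginal cost = private MC + MEC = 17.69 + 2.78q.
Set SMC = demand: 17.69 + 2.78q = 225.07 - 0.52q → q* = 62.8424.
Consumer price on the demand curve at q*: 225.07 − 0.52×62.8424 = 192.3920.

P = $192.39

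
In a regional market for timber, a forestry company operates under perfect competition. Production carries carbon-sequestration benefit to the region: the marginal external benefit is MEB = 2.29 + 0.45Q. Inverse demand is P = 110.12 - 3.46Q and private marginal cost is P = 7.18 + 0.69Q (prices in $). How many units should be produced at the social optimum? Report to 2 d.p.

Social marginal cost = private MC − MEB = 4.89 + 0.24Q.
Set SMC = demand: 4.89 + 0.24Q = 110.12 - 3.46Q → Q* = 28.4405.

Q* = 28.44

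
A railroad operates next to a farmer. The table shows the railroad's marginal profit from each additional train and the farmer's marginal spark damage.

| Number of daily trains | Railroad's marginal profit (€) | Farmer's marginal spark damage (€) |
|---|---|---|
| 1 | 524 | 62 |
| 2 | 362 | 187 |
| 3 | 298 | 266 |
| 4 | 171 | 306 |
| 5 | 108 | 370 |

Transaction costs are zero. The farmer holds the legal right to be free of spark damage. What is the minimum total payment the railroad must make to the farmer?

€515

Efficient level: marginal profit ≥ marginal spark damage through level 3, so k* = 3.
With the farmer holding the right, the railroad must at least compensate total damage at k*: 62 + 187 + 266 = 515.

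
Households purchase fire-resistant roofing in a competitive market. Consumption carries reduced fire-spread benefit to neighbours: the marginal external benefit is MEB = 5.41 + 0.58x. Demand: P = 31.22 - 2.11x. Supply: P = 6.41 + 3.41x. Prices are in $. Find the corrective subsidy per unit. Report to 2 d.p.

subsidy = $8.96 per unit

Social marginal benefit = demand + MEB = 36.63 - 1.53x.
Set SMB = MC: 36.63 - 1.53x = 6.41 + 3.41x → x* = 6.1174.
The Pigouvian subsidy equals MEB at x*: 5.41 + 0.58×6.1174 = 8.9581.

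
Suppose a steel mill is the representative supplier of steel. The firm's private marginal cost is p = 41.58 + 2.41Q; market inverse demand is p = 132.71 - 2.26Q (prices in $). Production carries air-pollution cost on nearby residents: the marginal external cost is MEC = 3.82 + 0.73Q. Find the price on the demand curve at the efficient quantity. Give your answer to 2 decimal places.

P = $96.17

Social marginal cost = private MC + MEC = 45.40 + 3.14Q.
Set SMC = demand: 45.40 + 3.14Q = 132.71 - 2.26Q → Q* = 16.1685.
Consumer price on the demand curve at Q*: 132.71 − 2.26×16.1685 = 96.1692.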